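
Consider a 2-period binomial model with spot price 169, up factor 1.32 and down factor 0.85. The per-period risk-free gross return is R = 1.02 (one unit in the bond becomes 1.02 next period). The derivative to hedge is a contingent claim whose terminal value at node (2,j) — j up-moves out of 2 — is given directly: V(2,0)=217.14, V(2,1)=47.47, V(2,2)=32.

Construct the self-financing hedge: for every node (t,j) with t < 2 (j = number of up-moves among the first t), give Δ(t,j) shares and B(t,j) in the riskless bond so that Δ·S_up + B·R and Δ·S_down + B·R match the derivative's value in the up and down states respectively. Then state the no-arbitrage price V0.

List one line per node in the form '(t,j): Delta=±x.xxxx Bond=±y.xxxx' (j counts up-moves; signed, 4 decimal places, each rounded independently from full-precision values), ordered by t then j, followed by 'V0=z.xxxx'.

Risk-neutral probability p* = (R−d)/(u−d) = (1.02−0.85)/(1.32−0.85) = 0.3617.
Payoff layer (t=2): V(2,0)=217.1400, V(2,1)=47.4700, V(2,2)=32.0000
(1,0): S=143.6500. Δ = (V_up−V_dn)/(S_up−S_dn) = (47.4700−217.1400)/(189.6180−122.1025) = -2.5131. V = [p*·47.4700 + (1−p*)·217.1400]/1.02 = 152.7157. B = V − Δ·S = 513.7157.
(1,1): S=223.0800. Δ = (V_up−V_dn)/(S_up−S_dn) = (32.0000−47.4700)/(294.4656−189.6180) = -0.1475. V = [p*·32.0000 + (1−p*)·47.4700]/1.02 = 41.0534. B = V − Δ·S = 73.9683.
(0,0): S=169.0000. Δ = (V_up−V_dn)/(S_up−S_dn) = (41.0534−152.7157)/(223.0800−143.6500) = -1.4058. V = [p*·41.0534 + (1−p*)·152.7157]/1.02 = 110.1247. B = V − Δ·S = 347.7040.
Check: Δ(0,0)·S0 + B(0,0) = 110.1247 = V0.

(0,0): Delta=-1.4058 Bond=347.7040
(1,0): Delta=-2.5131 Bond=513.7157
(1,1): Delta=-0.1475 Bond=73.9683
V0=110.1247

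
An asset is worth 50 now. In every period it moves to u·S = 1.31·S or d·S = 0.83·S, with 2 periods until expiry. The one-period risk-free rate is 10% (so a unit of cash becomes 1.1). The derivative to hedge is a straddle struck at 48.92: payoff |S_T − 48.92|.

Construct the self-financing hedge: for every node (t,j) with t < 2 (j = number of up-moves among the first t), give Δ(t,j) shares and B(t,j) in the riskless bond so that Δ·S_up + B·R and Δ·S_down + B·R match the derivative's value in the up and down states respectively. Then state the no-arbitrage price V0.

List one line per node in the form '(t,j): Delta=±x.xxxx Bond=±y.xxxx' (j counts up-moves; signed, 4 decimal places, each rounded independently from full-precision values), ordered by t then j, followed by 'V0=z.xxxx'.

No-arbitrage ⇒ martingale measure with p* = (R−d)/(u−d) = 0.5625.
At expiry t=2: V(2,0)=14.4750, V(2,1)=5.4450, V(2,2)=36.8850
  t=1,j=0: stock 41.5000 → up 54.3650 (V=5.4450), down 34.4450 (V=14.4750). Price 8.5415; hedge Δ=-0.4533, bond B=27.3540.
  t=1,j=1: stock 65.5000 → up 85.8050 (V=36.8850), down 54.3650 (V=5.4450). Price 21.0273; hedge Δ=1.0000, bond B=-44.4727.
  t=0,j=0: stock 50.0000 → up 65.5000 (V=21.0273), down 41.5000 (V=8.5415). Price 14.1498; hedge Δ=0.5202, bond B=-11.8623.
Each (Δ,B) replicates both successor values, so the strategy is self-financing and V0 is arbitrage-free.

(0,0): Delta=0.5202 Bond=-11.8623
(1,0): Delta=-0.4533 Bond=27.3540
(1,1): Delta=1.0000 Bond=-44.4727
V0=14.1498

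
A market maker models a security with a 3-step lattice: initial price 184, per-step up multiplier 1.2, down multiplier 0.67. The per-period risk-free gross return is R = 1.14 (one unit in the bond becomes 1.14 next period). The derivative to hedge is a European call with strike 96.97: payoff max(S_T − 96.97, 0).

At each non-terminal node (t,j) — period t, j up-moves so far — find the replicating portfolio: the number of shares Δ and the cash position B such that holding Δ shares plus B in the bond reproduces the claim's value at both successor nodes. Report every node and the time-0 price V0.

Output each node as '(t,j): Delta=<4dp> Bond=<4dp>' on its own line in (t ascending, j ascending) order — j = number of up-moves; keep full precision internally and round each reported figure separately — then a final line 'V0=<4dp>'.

(0,0): Delta=0.9958 Bond=-64.6366
(1,0): Delta=0.9367 Bond=-66.4047
(1,1): Delta=1.0000 Bond=-74.6153
(2,0): Delta=0.0490 Bond=-2.3810
(2,1): Delta=1.0000 Bond=-85.0614
(2,2): Delta=1.0000 Bond=-85.0614
V0=118.5888

Under the risk-neutral measure, an up-move has probability p* = (R−d)/(u−d) = 0.8868 and values discount at R = 1.14.
Terminal values V(3,·): V(3,0)=0.0000, V(3,1)=2.1471, V(3,2)=80.5532, V(3,3)=220.9820
(2,0): S=82.5976. Δ = (V_up−V_dn)/(S_up−S_dn) = (2.1471−0.0000)/(99.1171−55.3404) = 0.0490. V = [p*·2.1471 + (1−p*)·0.0000]/1.14 = 1.6702. B = V − Δ·S = -2.3810.
(2,1): S=147.9360. Δ = (V_up−V_dn)/(S_up−S_dn) = (80.5532−2.1471)/(177.5232−99.1171) = 1.0000. V = [p*·80.5532 + (1−p*)·2.1471]/1.14 = 62.8746. B = V − Δ·S = -85.0614.
(2,2): S=264.9600. Δ = (V_up−V_dn)/(S_up−S_dn) = (220.9820−80.5532)/(317.9520−177.5232) = 1.0000. V = [p*·220.9820 + (1−p*)·80.5532]/1.14 = 179.8986. B = V − Δ·S = -85.0614.
(1,0): S=123.2800. Δ = (V_up−V_dn)/(S_up−S_dn) = (62.8746−1.6702)/(147.9360−82.5976) = 0.9367. V = [p*·62.8746 + (1−p*)·1.6702]/1.14 = 49.0753. B = V − Δ·S = -66.4047.
(1,1): S=220.8000. Δ = (V_up−V_dn)/(S_up−S_dn) = (179.8986−62.8746)/(264.9600−147.9360) = 1.0000. V = [p*·179.8986 + (1−p*)·62.8746]/1.14 = 146.1847. B = V − Δ·S = -74.6153.
(0,0): S=184.0000. Δ = (V_up−V_dn)/(S_up−S_dn) = (146.1847−49.0753)/(220.8000−123.2800) = 0.9958. V = [p*·146.1847 + (1−p*)·49.0753]/1.14 = 118.5888. B = V − Δ·S = -64.6366.
Check: Δ(0,0)·S0 + B(0,0) = 118.5888 = V0.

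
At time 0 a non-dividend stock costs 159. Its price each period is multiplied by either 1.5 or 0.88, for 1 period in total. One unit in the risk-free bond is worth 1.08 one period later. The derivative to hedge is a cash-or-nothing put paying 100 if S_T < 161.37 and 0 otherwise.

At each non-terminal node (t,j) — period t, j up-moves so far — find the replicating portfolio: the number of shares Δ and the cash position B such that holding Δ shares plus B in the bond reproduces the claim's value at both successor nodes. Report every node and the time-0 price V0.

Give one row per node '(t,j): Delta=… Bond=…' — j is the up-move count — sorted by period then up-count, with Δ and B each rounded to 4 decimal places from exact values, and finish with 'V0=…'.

(0,0): Delta=-1.0144 Bond=224.0143
V0=62.7240

Under the risk-neutral measure, an up-move has probability p* = (R−d)/(u−d) = 0.3226 and values discount at R = 1.08.
At expiry t=1: V(1,0)=100.0000, V(1,1)=0.0000
(0,0): S=159.0000. Δ = (V_up−V_dn)/(S_up−S_dn) = (0.0000−100.0000)/(238.5000−139.9200) = -1.0144. V = [p*·0.0000 + (1−p*)·100.0000]/1.08 = 62.7240. B = V − Δ·S = 224.0143.
Check: Δ(0,0)·S0 + B(0,0) = 62.7240 = V0.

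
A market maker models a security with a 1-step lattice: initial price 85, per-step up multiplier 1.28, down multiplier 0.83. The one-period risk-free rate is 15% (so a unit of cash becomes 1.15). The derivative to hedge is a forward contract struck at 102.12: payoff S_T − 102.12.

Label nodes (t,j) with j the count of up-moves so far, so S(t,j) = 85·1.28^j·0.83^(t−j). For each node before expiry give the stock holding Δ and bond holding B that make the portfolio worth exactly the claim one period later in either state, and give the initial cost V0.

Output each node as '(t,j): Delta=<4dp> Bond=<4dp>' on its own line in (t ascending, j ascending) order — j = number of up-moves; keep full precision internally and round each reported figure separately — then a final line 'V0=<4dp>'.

Since d<R<u, set p* = (R−d)/(u−d) = 0.7111; price each node as the discounted p*-expectation of its children.
Terminal payoffs: V(1,0)=-31.5700, V(1,1)=6.6800
(0,0): S=85.0000. Δ = (V_up−V_dn)/(S_up−S_dn) = (6.6800−-31.5700)/(108.8000−70.5500) = 1.0000. V = [p*·6.6800 + (1−p*)·-31.5700]/1.15 = -3.8000. B = V − Δ·S = -88.8000.
Each (Δ,B) replicates both successor values, so the strategy is self-financing and V0 is arbitrage-free.

(0,0): Delta=1.0000 Bond=-88.8000
V0=-3.8000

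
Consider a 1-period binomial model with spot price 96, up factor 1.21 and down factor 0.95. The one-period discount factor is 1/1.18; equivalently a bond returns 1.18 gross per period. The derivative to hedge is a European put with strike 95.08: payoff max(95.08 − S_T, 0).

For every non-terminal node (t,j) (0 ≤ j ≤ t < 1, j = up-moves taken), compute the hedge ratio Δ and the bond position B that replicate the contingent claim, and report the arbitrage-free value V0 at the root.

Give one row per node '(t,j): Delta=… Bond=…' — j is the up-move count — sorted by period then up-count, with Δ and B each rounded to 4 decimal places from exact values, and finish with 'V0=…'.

Risk-neutral probability p* = (R−d)/(u−d) = (1.18−0.95)/(1.21−0.95) = 0.8846.
At expiry t=1: V(1,0)=3.8800, V(1,1)=0.0000
(0,0): S=96.0000. Δ = (V_up−V_dn)/(S_up−S_dn) = (0.0000−3.8800)/(116.1600−91.2000) = -0.1554. V = [p*·0.0000 + (1−p*)·3.8800]/1.18 = 0.3794. B = V − Δ·S = 15.3025.
Check: Δ(0,0)·S0 + B(0,0) = 0.3794 = V0.

(0,0): Delta=-0.1554 Bond=15.3025
V0=0.3794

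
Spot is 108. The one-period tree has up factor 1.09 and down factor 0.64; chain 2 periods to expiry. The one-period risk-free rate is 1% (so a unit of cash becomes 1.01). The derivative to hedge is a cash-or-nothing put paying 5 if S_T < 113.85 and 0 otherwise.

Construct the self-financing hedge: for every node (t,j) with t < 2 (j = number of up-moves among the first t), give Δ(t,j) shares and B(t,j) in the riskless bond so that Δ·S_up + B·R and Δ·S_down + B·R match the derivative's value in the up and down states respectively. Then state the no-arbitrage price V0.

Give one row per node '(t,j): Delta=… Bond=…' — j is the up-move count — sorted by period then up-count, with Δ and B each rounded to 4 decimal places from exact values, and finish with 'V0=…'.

The replicating-portfolio and risk-neutral prices coincide; use p* = (1.01−0.64)/(1.09−0.64) = 0.8222 for the latter.
At expiry t=2: V(2,0)=5.0000, V(2,1)=5.0000, V(2,2)=0.0000
Node (1,0) S=69.1200: V=(p*·5.0000+(1−p*)·5.0000)/1.01=4.9505; Δ=(5.0000−5.0000)/(75.3408−44.2368)=0.0000; B=V−Δ·S=4.9505
Node (1,1) S=117.7200: V=(p*·0.0000+(1−p*)·5.0000)/1.01=0.8801; Δ=(0.0000−5.0000)/(128.3148−75.3408)=-0.0944; B=V−Δ·S=11.9912
Node (0,0) S=108.0000: V=(p*·0.8801+(1−p*)·4.9505)/1.01=1.5878; Δ=(0.8801−4.9505)/(117.7200−69.1200)=-0.0838; B=V−Δ·S=10.6332
Self-financing check: at every node Δ·S+B equals the discounted successor values.

(0,0): Delta=-0.0838 Bond=10.6332
(1,0): Delta=0.0000 Bond=4.9505
(1,1): Delta=-0.0944 Bond=11.9912
V0=1.5878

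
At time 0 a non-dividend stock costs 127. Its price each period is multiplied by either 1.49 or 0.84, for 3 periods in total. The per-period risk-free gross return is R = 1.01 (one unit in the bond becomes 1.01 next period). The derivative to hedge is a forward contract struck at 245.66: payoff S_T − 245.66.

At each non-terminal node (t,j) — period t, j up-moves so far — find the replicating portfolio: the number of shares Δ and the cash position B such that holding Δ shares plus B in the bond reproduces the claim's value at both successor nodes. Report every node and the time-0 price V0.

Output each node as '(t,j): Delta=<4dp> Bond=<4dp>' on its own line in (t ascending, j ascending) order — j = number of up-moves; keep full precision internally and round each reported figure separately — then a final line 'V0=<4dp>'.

(0,0): Delta=1.0000 Bond=-238.4352
(1,0): Delta=1.0000 Bond=-240.8195
(1,1): Delta=1.0000 Bond=-240.8195
(2,0): Delta=1.0000 Bond=-243.2277
(2,1): Delta=1.0000 Bond=-243.2277
(2,2): Delta=1.0000 Bond=-243.2277
V0=-111.4352

Under the risk-neutral measure, an up-move has probability p* = (R−d)/(u−d) = 0.2615 and values discount at R = 1.01.
Terminal values V(3,·): V(3,0)=-170.3866, V(3,1)=-112.1393, V(3,2)=-8.8197, V(3,3)=174.4495
Node (2,0) S=89.6112: V=(p*·-112.1393+(1−p*)·-170.3866)/1.01=-153.6165; Δ=(-112.1393−-170.3866)/(133.5207−75.2734)=1.0000; B=V−Δ·S=-243.2277
Node (2,1) S=158.9532: V=(p*·-8.8197+(1−p*)·-112.1393)/1.01=-84.2745; Δ=(-8.8197−-112.1393)/(236.8403−133.5207)=1.0000; B=V−Δ·S=-243.2277
Node (2,2) S=281.9527: V=(p*·174.4495+(1−p*)·-8.8197)/1.01=38.7250; Δ=(174.4495−-8.8197)/(420.1095−236.8403)=1.0000; B=V−Δ·S=-243.2277
Node (1,0) S=106.6800: V=(p*·-84.2745+(1−p*)·-153.6165)/1.01=-134.1395; Δ=(-84.2745−-153.6165)/(158.9532−89.6112)=1.0000; B=V−Δ·S=-240.8195
Node (1,1) S=189.2300: V=(p*·38.7250+(1−p*)·-84.2745)/1.01=-51.5895; Δ=(38.7250−-84.2745)/(281.9527−158.9532)=1.0000; B=V−Δ·S=-240.8195
Node (0,0) S=127.0000: V=(p*·-51.5895+(1−p*)·-134.1395)/1.01=-111.4352; Δ=(-51.5895−-134.1395)/(189.2300−106.6800)=1.0000; B=V−Δ·S=-238.4352
Each (Δ,B) replicates both successor values, so the strategy is self-financing and V0 is arbitrage-free.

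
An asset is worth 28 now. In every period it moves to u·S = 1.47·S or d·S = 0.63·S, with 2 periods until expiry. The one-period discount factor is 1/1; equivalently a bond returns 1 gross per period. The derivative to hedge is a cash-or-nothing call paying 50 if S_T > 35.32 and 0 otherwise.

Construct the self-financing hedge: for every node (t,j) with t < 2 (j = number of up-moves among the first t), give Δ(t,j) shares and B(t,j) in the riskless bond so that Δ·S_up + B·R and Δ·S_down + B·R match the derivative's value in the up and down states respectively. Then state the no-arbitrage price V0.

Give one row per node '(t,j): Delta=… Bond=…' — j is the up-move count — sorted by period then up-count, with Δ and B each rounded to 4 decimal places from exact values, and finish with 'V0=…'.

No-arbitrage ⇒ martingale measure with p* = (R−d)/(u−d) = 0.4405.
Terminal payoffs: V(2,0)=0.0000, V(2,1)=0.0000, V(2,2)=50.0000
(1,0): S=17.6400. Δ = (V_up−V_dn)/(S_up−S_dn) = (0.0000−0.0000)/(25.9308−11.1132) = 0.0000. V = [p*·0.0000 + (1−p*)·0.0000]/1 = 0.0000. B = V − Δ·S = 0.0000.
(1,1): S=41.1600. Δ = (V_up−V_dn)/(S_up−S_dn) = (50.0000−0.0000)/(60.5052−25.9308) = 1.4462. V = [p*·50.0000 + (1−p*)·0.0000]/1 = 22.0238. B = V − Δ·S = -37.5000.
(0,0): S=28.0000. Δ = (V_up−V_dn)/(S_up−S_dn) = (22.0238−0.0000)/(41.1600−17.6400) = 0.9364. V = [p*·22.0238 + (1−p*)·0.0000]/1 = 9.7010. B = V − Δ·S = -16.5179.
Self-financing check: at every node Δ·S+B equals the discounted successor values.

(0,0): Delta=0.9364 Bond=-16.5179
(1,0): Delta=0.0000 Bond=0.0000
(1,1): Delta=1.4462 Bond=-37.5000
V0=9.7010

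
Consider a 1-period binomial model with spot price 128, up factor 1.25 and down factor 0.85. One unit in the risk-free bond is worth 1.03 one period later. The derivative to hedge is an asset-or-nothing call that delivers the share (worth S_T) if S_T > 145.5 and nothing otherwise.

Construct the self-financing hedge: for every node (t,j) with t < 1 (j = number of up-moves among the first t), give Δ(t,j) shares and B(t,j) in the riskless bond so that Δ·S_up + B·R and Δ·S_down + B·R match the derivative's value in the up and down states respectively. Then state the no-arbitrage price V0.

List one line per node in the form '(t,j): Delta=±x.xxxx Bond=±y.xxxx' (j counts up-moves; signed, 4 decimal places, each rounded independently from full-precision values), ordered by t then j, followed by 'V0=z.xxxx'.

Under the risk-neutral measure, an up-move has probability p* = (R−d)/(u−d) = 0.4500 and values discount at R = 1.03.
At expiry t=1: V(1,0)=0.0000, V(1,1)=160.0000
Node (0,0) S=128.0000: V=(p*·160.0000+(1−p*)·0.0000)/1.03=69.9029; Δ=(160.0000−0.0000)/(160.0000−108.8000)=3.1250; B=V−Δ·S=-330.0971
Each (Δ,B) replicates both successor values, so the strategy is self-financing and V0 is arbitrage-free.

(0,0): Delta=3.1250 Bond=-330.0971
V0=69.9029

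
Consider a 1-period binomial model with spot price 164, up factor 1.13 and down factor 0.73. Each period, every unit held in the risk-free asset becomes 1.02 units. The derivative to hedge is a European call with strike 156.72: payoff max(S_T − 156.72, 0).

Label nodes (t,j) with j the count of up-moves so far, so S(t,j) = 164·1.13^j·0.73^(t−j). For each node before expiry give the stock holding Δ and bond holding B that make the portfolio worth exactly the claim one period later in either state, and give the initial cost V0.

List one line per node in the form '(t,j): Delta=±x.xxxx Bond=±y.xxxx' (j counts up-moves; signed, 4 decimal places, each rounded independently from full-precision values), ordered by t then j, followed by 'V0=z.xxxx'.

(0,0): Delta=0.4360 Bond=-51.1716
V0=20.3284

No-arbitrage ⇒ martingale measure with p* = (R−d)/(u−d) = 0.7250.
At expiry t=1: V(1,0)=0.0000, V(1,1)=28.6000
  t=0,j=0: stock 164.0000 → up 185.3200 (V=28.6000), down 119.7200 (V=0.0000). Price 20.3284; hedge Δ=0.4360, bond B=-51.1716.
Root portfolio cost Δ·164+B reproduces V0=20.3284.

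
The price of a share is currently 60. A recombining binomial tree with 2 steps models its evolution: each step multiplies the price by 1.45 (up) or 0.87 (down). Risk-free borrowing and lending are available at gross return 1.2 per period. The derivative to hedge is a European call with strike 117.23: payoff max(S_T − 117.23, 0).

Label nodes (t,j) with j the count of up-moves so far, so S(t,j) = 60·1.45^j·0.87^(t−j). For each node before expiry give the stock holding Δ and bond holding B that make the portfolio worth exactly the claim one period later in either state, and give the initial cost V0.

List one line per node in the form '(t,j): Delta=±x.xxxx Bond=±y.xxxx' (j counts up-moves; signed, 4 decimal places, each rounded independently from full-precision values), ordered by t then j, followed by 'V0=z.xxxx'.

(0,0): Delta=0.1215 Bond=-5.2866
(1,0): Delta=0.0000 Bond=0.0000
(1,1): Delta=0.1768 Bond=-11.1500
V0=2.0053

The replicating-portfolio and risk-neutral prices coincide; use p* = (1.2−0.87)/(1.45−0.87) = 0.5690 for the latter.
Terminal values V(2,·): V(2,0)=0.0000, V(2,1)=0.0000, V(2,2)=8.9200
Node (1,0) S=52.2000: V=(p*·0.0000+(1−p*)·0.0000)/1.2=0.0000; Δ=(0.0000−0.0000)/(75.6900−45.4140)=0.0000; B=V−Δ·S=0.0000
Node (1,1) S=87.0000: V=(p*·8.9200+(1−p*)·0.0000)/1.2=4.2293; Δ=(8.9200−0.0000)/(126.1500−75.6900)=0.1768; B=V−Δ·S=-11.1500
Node (0,0) S=60.0000: V=(p*·4.2293+(1−p*)·0.0000)/1.2=2.0053; Δ=(4.2293−0.0000)/(87.0000−52.2000)=0.1215; B=V−Δ·S=-5.2866
Self-financing check: at every node Δ·S+B equals the discounted successor values.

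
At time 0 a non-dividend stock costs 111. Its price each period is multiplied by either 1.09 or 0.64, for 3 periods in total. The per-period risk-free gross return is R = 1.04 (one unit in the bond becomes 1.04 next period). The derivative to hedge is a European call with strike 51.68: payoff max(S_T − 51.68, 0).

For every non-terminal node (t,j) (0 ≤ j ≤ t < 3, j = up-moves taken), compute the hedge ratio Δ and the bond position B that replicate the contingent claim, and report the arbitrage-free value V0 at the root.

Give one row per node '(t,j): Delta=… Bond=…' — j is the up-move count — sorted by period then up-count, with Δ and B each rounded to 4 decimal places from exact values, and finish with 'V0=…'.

Risk-neutral probability p* = (R−d)/(u−d) = (1.04−0.64)/(1.09−0.64) = 0.8889.
At expiry t=3: V(3,0)=0.0000, V(3,1)=0.0000, V(3,2)=32.7226, V(3,3)=92.0682
(2,0): S=45.4656. Δ = (V_up−V_dn)/(S_up−S_dn) = (0.0000−0.0000)/(49.5575−29.0980) = 0.0000. V = [p*·0.0000 + (1−p*)·0.0000]/1.04 = 0.0000. B = V − Δ·S = 0.0000.
(2,1): S=77.4336. Δ = (V_up−V_dn)/(S_up−S_dn) = (32.7226−0.0000)/(84.4026−49.5575) = 0.9391. V = [p*·32.7226 + (1−p*)·0.0000]/1.04 = 27.9681. B = V − Δ·S = -44.7489.
(2,2): S=131.8791. Δ = (V_up−V_dn)/(S_up−S_dn) = (92.0682−32.7226)/(143.7482−84.4026) = 1.0000. V = [p*·92.0682 + (1−p*)·32.7226]/1.04 = 82.1868. B = V − Δ·S = -49.6923.
(1,0): S=71.0400. Δ = (V_up−V_dn)/(S_up−S_dn) = (27.9681−0.0000)/(77.4336−45.4656) = 0.8749. V = [p*·27.9681 + (1−p*)·0.0000]/1.04 = 23.9043. B = V − Δ·S = -38.2469.
(1,1): S=120.9900. Δ = (V_up−V_dn)/(S_up−S_dn) = (82.1868−27.9681)/(131.8791−77.4336) = 0.9958. V = [p*·82.1868 + (1−p*)·27.9681]/1.04 = 73.2332. B = V − Δ·S = -47.2529.
(0,0): S=111.0000. Δ = (V_up−V_dn)/(S_up−S_dn) = (73.2332−23.9043)/(120.9900−71.0400) = 0.9876. V = [p*·73.2332 + (1−p*)·23.9043]/1.04 = 65.1463. B = V − Δ·S = -44.4733.
Check: Δ(0,0)·S0 + B(0,0) = 65.1463 = V0.

(0,0): Delta=0.9876 Bond=-44.4733
(1,0): Delta=0.8749 Bond=-38.2469
(1,1): Delta=0.9958 Bond=-47.2529
(2,0): Delta=0.0000 Bond=0.0000
(2,1): Delta=0.9391 Bond=-44.7489
(2,2): Delta=1.0000 Bond=-49.6923
V0=65.1463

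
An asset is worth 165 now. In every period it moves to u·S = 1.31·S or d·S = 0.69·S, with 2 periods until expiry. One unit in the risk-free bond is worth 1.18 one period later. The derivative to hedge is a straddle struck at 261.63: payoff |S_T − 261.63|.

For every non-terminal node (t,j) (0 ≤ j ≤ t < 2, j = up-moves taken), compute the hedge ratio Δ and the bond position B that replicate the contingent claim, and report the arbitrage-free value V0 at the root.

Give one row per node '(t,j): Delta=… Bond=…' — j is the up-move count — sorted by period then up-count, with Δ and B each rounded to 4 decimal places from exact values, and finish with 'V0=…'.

Under the risk-neutral measure, an up-move has probability p* = (R−d)/(u−d) = 0.7903 and values discount at R = 1.18.
Terminal values V(2,·): V(2,0)=183.0735, V(2,1)=112.4865, V(2,2)=21.5265
  t=1,j=0: stock 113.8500 → up 149.1435 (V=112.4865), down 78.5565 (V=183.0735). Price 107.8703; hedge Δ=-1.0000, bond B=221.7203.
  t=1,j=1: stock 216.1500 → up 283.1565 (V=21.5265), down 149.1435 (V=112.4865). Price 34.4057; hedge Δ=-0.6787, bond B=181.1154.
  t=0,j=0: stock 165.0000 → up 216.1500 (V=34.4057), down 113.8500 (V=107.8703). Price 42.2115; hedge Δ=-0.7181, bond B=160.7028.
Each (Δ,B) replicates both successor values, so the strategy is self-financing and V0 is arbitrage-free.

(0,0): Delta=-0.7181 Bond=160.7028
(1,0): Delta=-1.0000 Bond=221.7203
(1,1): Delta=-0.6787 Bond=181.1154
V0=42.2115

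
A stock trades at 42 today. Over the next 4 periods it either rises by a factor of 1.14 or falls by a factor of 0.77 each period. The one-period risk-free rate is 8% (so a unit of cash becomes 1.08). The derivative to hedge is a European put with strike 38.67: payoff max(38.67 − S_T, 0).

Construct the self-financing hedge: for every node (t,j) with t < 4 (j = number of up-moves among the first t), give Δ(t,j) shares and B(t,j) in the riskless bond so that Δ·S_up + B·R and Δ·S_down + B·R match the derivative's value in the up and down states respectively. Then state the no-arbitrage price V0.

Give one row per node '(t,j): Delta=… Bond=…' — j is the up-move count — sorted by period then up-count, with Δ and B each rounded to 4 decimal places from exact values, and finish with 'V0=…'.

Since d<R<u, set p* = (R−d)/(u−d) = 0.8378; price each node as the discounted p*-expectation of its children.
Terminal payoffs: V(4,0)=23.9057, V(4,1)=16.8112, V(4,2)=6.3076, V(4,3)=0.0000, V(4,4)=0.0000
Node (3,0) S=19.1744: V=(p*·16.8112+(1−p*)·23.9057)/1.08=16.6312; Δ=(16.8112−23.9057)/(21.8588−14.7643)=-1.0000; B=V−Δ·S=35.8056
Node (3,1) S=28.3881: V=(p*·6.3076+(1−p*)·16.8112)/1.08=7.4175; Δ=(6.3076−16.8112)/(32.3624−21.8588)=-1.0000; B=V−Δ·S=35.8056
Node (3,2) S=42.0291: V=(p*·0.0000+(1−p*)·6.3076)/1.08=0.9471; Δ=(0.0000−6.3076)/(47.9131−32.3624)=-0.4056; B=V−Δ·S=17.9947
Node (3,3) S=62.2248: V=(p*·0.0000+(1−p*)·0.0000)/1.08=0.0000; Δ=(0.0000−0.0000)/(70.9363−47.9131)=0.0000; B=V−Δ·S=0.0000
Node (2,0) S=24.9018: V=(p*·7.4175+(1−p*)·16.6312)/1.08=8.2515; Δ=(7.4175−16.6312)/(28.3881−19.1744)=-1.0000; B=V−Δ·S=33.1533
Node (2,1) S=36.8676: V=(p*·0.9471+(1−p*)·7.4175)/1.08=1.8485; Δ=(0.9471−7.4175)/(42.0291−28.3881)=-0.4743; B=V−Δ·S=19.3361
Node (2,2) S=54.5832: V=(p*·0.0000+(1−p*)·0.9471)/1.08=0.1422; Δ=(0.0000−0.9471)/(62.2248−42.0291)=-0.0469; B=V−Δ·S=2.7019
Node (1,0) S=32.3400: V=(p*·1.8485+(1−p*)·8.2515)/1.08=2.6730; Δ=(1.8485−8.2515)/(36.8676−24.9018)=-0.5351; B=V−Δ·S=19.9784
Node (1,1) S=47.8800: V=(p*·0.1422+(1−p*)·1.8485)/1.08=0.3879; Δ=(0.1422−1.8485)/(54.5832−36.8676)=-0.0963; B=V−Δ·S=4.9994
Node (0,0) S=42.0000: V=(p*·0.3879+(1−p*)·2.6730)/1.08=0.7022; Δ=(0.3879−2.6730)/(47.8800−32.3400)=-0.1470; B=V−Δ·S=6.8782
The time-0 hedge costs 0.7022, which is the no-arbitrage price.

(0,0): Delta=-0.1470 Bond=6.8782
(1,0): Delta=-0.5351 Bond=19.9784
(1,1): Delta=-0.0963 Bond=4.9994
(2,0): Delta=-1.0000 Bond=33.1533
(2,1): Delta=-0.4743 Bond=19.3361
(2,2): Delta=-0.0469 Bond=2.7019
(3,0): Delta=-1.0000 Bond=35.8056
(3,1): Delta=-1.0000 Bond=35.8056
(3,2): Delta=-0.4056 Bond=17.9947
(3,3): Delta=0.0000 Bond=0.0000
V0=0.7022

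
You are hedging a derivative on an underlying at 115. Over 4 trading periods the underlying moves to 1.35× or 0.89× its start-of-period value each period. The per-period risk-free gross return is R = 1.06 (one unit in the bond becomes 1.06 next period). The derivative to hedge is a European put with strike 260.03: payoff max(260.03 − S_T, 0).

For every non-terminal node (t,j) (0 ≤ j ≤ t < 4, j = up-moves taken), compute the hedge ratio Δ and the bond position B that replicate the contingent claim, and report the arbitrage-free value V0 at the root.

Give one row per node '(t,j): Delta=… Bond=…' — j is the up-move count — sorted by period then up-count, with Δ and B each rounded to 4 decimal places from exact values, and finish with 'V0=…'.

Risk-neutral probability p* = (R−d)/(u−d) = (1.06−0.89)/(1.35−0.89) = 0.3696.
Payoff layer (t=4): V(4,0)=187.8764, V(4,1)=150.5836, V(4,2)=94.0157, V(4,3)=8.2106, V(4,4)=0.0000
  t=3,j=0: stock 81.0714 → up 109.4464 (V=150.5836), down 72.1536 (V=187.8764). Price 164.2399; hedge Δ=-1.0000, bond B=245.3113.
  t=3,j=1: stock 122.9735 → up 166.0143 (V=94.0157), down 109.4464 (V=150.5836). Price 122.3378; hedge Δ=-1.0000, bond B=245.3113.
  t=3,j=2: stock 186.5329 → up 251.8194 (V=8.2106), down 166.0143 (V=94.0157). Price 58.7784; hedge Δ=-1.0000, bond B=245.3113.
  t=3,j=3: stock 282.9431 → up 381.9732 (V=0.0000), down 251.8194 (V=8.2106). Price 4.8833; hedge Δ=-0.0631, bond B=22.7324.
  t=2,j=0: stock 91.0915 → up 122.9735 (V=122.3378), down 81.0714 (V=164.2399). Price 140.3343; hedge Δ=-1.0000, bond B=231.4258.
  t=2,j=1: stock 138.1725 → up 186.5329 (V=58.7784), down 122.9735 (V=122.3378). Price 93.2533; hedge Δ=-1.0000, bond B=231.4258.
  t=2,j=2: stock 209.5875 → up 282.9431 (V=4.8833), down 186.5329 (V=58.7784). Price 36.6610; hedge Δ=-0.5590, bond B=153.8244.
  t=1,j=0: stock 102.3500 → up 138.1725 (V=93.2533), down 91.0915 (V=140.3343). Price 115.9762; hedge Δ=-1.0000, bond B=218.3262.
  t=1,j=1: stock 155.2500 → up 209.5875 (V=36.6610), down 138.1725 (V=93.2533). Price 68.2441; hedge Δ=-0.7924, bond B=191.2708.
  t=0,j=0: stock 115.0000 → up 155.2500 (V=68.2441), down 102.3500 (V=115.9762). Price 92.7699; hedge Δ=-0.9023, bond B=196.5353.
Root portfolio cost Δ·115+B reproduces V0=92.7699.

(0,0): Delta=-0.9023 Bond=196.5353
(1,0): Delta=-1.0000 Bond=218.3262
(1,1): Delta=-0.7924 Bond=191.2708
(2,0): Delta=-1.0000 Bond=231.4258
(2,1): Delta=-1.0000 Bond=231.4258
(2,2): Delta=-0.5590 Bond=153.8244
(3,0): Delta=-1.0000 Bond=245.3113
(3,1): Delta=-1.0000 Bond=245.3113
(3,2): Delta=-1.0000 Bond=245.3113
(3,3): Delta=-0.0631 Bond=22.7324
V0=92.7699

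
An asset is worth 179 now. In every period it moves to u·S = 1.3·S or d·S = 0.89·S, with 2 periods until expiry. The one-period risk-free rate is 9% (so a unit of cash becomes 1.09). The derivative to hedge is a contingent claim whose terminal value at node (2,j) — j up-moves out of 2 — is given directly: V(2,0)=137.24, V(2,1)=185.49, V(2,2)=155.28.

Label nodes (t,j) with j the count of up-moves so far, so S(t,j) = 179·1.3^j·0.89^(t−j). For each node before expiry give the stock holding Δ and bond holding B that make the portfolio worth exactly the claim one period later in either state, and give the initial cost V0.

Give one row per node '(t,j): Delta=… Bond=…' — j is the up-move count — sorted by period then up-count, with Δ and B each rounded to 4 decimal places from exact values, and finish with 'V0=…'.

Risk-neutral probability p* = (R−d)/(u−d) = (1.09−0.89)/(1.3−0.89) = 0.4878.
Terminal values V(2,·): V(2,0)=137.2400, V(2,1)=185.4900, V(2,2)=155.2800
Node (1,0) S=159.3100: V=(p*·185.4900+(1−p*)·137.2400)/1.09=147.5015; Δ=(185.4900−137.2400)/(207.1030−141.7859)=0.7387; B=V−Δ·S=29.8185
Node (1,1) S=232.7000: V=(p*·155.2800+(1−p*)·185.4900)/1.09=156.6545; Δ=(155.2800−185.4900)/(302.5100−207.1030)=-0.3166; B=V−Δ·S=230.3374
Node (0,0) S=179.0000: V=(p*·156.6545+(1−p*)·147.5015)/1.09=139.4187; Δ=(156.6545−147.5015)/(232.7000−159.3100)=0.1247; B=V−Δ·S=117.0942
Self-financing check: at every node Δ·S+B equals the discounted successor values.

(0,0): Delta=0.1247 Bond=117.0942
(1,0): Delta=0.7387 Bond=29.8185
(1,1): Delta=-0.3166 Bond=230.3374
V0=139.4187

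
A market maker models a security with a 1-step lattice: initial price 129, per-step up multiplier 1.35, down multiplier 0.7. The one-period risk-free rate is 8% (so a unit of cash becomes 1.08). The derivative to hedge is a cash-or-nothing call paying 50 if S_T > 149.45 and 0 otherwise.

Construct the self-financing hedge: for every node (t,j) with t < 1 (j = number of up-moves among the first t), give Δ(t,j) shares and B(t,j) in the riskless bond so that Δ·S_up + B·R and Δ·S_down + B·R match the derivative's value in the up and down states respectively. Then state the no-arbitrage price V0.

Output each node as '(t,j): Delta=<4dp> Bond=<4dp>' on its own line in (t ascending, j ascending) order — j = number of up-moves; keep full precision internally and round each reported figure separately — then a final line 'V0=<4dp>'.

(0,0): Delta=0.5963 Bond=-49.8575
V0=27.0655

Under the risk-neutral measure, an up-move has probability p* = (R−d)/(u−d) = 0.5846 and values discount at R = 1.08.
Terminal values V(1,·): V(1,0)=0.0000, V(1,1)=50.0000
(0,0): S=129.0000. Δ = (V_up−V_dn)/(S_up−S_dn) = (50.0000−0.0000)/(174.1500−90.3000) = 0.5963. V = [p*·50.0000 + (1−p*)·0.0000]/1.08 = 27.0655. B = V − Δ·S = -49.8575.
Check: Δ(0,0)·S0 + B(0,0) = 27.0655 = V0.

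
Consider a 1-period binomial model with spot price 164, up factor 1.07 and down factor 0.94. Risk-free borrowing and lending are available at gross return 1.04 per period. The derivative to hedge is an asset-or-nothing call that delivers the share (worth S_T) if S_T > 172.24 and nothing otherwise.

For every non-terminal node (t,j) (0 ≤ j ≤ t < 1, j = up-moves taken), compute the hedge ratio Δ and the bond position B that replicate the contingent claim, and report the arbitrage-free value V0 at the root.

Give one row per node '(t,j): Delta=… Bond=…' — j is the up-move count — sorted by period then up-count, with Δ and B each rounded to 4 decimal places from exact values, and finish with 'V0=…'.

Under the risk-neutral measure, an up-move has probability p* = (R−d)/(u−d) = 0.7692 and values discount at R = 1.04.
At expiry t=1: V(1,0)=0.0000, V(1,1)=175.4800
Node (0,0) S=164.0000: V=(p*·175.4800+(1−p*)·0.0000)/1.04=129.7929; Δ=(175.4800−0.0000)/(175.4800−154.1600)=8.2308; B=V−Δ·S=-1220.0533
Each (Δ,B) replicates both successor values, so the strategy is self-financing and V0 is arbitrage-free.

(0,0): Delta=8.2308 Bond=-1220.0533
V0=129.7929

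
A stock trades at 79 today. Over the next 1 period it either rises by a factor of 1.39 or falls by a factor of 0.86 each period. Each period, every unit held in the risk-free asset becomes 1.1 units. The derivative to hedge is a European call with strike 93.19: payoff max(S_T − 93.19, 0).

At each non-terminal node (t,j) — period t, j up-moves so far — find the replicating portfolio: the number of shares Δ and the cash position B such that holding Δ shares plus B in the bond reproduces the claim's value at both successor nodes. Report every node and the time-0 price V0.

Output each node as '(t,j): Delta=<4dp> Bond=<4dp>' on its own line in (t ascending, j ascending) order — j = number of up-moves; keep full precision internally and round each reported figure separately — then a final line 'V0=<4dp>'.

(0,0): Delta=0.3969 Bond=-24.5166
V0=6.8419

Risk-neutral probability p* = (R−d)/(u−d) = (1.1−0.86)/(1.39−0.86) = 0.4528.
At expiry t=1: V(1,0)=0.0000, V(1,1)=16.6200
(0,0): S=79.0000. Δ = (V_up−V_dn)/(S_up−S_dn) = (16.6200−0.0000)/(109.8100−67.9400) = 0.3969. V = [p*·16.6200 + (1−p*)·0.0000]/1.1 = 6.8419. B = V − Δ·S = -24.5166.
Check: Δ(0,0)·S0 + B(0,0) = 6.8419 = V0.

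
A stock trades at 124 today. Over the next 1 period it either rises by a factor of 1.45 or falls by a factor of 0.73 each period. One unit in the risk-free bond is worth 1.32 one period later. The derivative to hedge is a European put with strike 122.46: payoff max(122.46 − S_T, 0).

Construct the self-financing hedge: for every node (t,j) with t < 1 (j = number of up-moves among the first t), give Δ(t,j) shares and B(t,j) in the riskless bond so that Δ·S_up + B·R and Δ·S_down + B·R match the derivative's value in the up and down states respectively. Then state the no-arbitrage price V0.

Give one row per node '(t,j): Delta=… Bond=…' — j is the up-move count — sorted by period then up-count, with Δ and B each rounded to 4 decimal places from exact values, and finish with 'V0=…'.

(0,0): Delta=-0.3578 Bond=48.7300
V0=4.3689

The replicating-portfolio and risk-neutral prices coincide; use p* = (1.32−0.73)/(1.45−0.73) = 0.8194 for the latter.
Terminal values V(1,·): V(1,0)=31.9400, V(1,1)=0.0000
(0,0): S=124.0000. Δ = (V_up−V_dn)/(S_up−S_dn) = (0.0000−31.9400)/(179.8000−90.5200) = -0.3578. V = [p*·0.0000 + (1−p*)·31.9400]/1.32 = 4.3689. B = V − Δ·S = 48.7300.
The time-0 hedge costs 4.3689, which is the no-arbitrage price.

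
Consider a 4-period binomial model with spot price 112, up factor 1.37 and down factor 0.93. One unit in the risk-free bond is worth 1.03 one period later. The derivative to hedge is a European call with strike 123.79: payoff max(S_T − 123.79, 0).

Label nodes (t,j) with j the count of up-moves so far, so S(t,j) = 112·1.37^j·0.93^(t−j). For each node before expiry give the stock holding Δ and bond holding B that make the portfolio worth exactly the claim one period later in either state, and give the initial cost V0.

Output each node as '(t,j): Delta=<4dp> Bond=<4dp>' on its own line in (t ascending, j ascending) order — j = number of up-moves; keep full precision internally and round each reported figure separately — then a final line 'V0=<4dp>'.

Risk-neutral probability p* = (R−d)/(u−d) = (1.03−0.93)/(1.37−0.93) = 0.2273.
Payoff layer (t=4): V(4,0)=0.0000, V(4,1)=0.0000, V(4,2)=58.0231, V(4,3)=144.0421, V(4,4)=270.7584
(3,0): S=90.0880. Δ = (V_up−V_dn)/(S_up−S_dn) = (0.0000−0.0000)/(123.4205−83.7818) = 0.0000. V = [p*·0.0000 + (1−p*)·0.0000]/1.03 = 0.0000. B = V − Δ·S = 0.0000.
(3,1): S=132.7103. Δ = (V_up−V_dn)/(S_up−S_dn) = (58.0231−0.0000)/(181.8131−123.4205) = 0.9937. V = [p*·58.0231 + (1−p*)·0.0000]/1.03 = 12.8030. B = V − Δ·S = -119.0676.
(3,2): S=195.4979. Δ = (V_up−V_dn)/(S_up−S_dn) = (144.0421−58.0231)/(267.8321−181.8131) = 1.0000. V = [p*·144.0421 + (1−p*)·58.0231]/1.03 = 75.3134. B = V − Δ·S = -120.1845.
(3,3): S=287.9915. Δ = (V_up−V_dn)/(S_up−S_dn) = (270.7584−144.0421)/(394.5484−267.8321) = 1.0000. V = [p*·270.7584 + (1−p*)·144.0421]/1.03 = 167.8071. B = V − Δ·S = -120.1845.
(2,0): S=96.8688. Δ = (V_up−V_dn)/(S_up−S_dn) = (12.8030−0.0000)/(132.7103−90.0880) = 0.3004. V = [p*·12.8030 + (1−p*)·0.0000]/1.03 = 2.8250. B = V − Δ·S = -26.2726.
(2,1): S=142.6992. Δ = (V_up−V_dn)/(S_up−S_dn) = (75.3134−12.8030)/(195.4979−132.7103) = 0.9956. V = [p*·75.3134 + (1−p*)·12.8030]/1.03 = 26.2232. B = V − Δ·S = -115.8461.
(2,2): S=210.2128. Δ = (V_up−V_dn)/(S_up−S_dn) = (167.8071−75.3134)/(287.9915−195.4979) = 1.0000. V = [p*·167.8071 + (1−p*)·75.3134]/1.03 = 93.5289. B = V − Δ·S = -116.6839.
(1,0): S=104.1600. Δ = (V_up−V_dn)/(S_up−S_dn) = (26.2232−2.8250)/(142.6992−96.8688) = 0.5105. V = [p*·26.2232 + (1−p*)·2.8250]/1.03 = 7.9056. B = V − Δ·S = -45.2721.
(1,1): S=153.4400. Δ = (V_up−V_dn)/(S_up−S_dn) = (93.5289−26.2232)/(210.2128−142.6992) = 0.9969. V = [p*·93.5289 + (1−p*)·26.2232]/1.03 = 40.3106. B = V − Δ·S = -112.6568.
(0,0): S=112.0000. Δ = (V_up−V_dn)/(S_up−S_dn) = (40.3106−7.9056)/(153.4400−104.1600) = 0.6576. V = [p*·40.3106 + (1−p*)·7.9056]/1.03 = 14.8256. B = V − Δ·S = -58.8221.
Self-financing check: at every node Δ·S+B equals the discounted successor values.

(0,0): Delta=0.6576 Bond=-58.8221
(1,0): Delta=0.5105 Bond=-45.2721
(1,1): Delta=0.9969 Bond=-112.6568
(2,0): Delta=0.3004 Bond=-26.2726
(2,1): Delta=0.9956 Bond=-115.8461
(2,2): Delta=1.0000 Bond=-116.6839
(3,0): Delta=0.0000 Bond=0.0000
(3,1): Delta=0.9937 Bond=-119.0676
(3,2): Delta=1.0000 Bond=-120.1845
(3,3): Delta=1.0000 Bond=-120.1845
V0=14.8256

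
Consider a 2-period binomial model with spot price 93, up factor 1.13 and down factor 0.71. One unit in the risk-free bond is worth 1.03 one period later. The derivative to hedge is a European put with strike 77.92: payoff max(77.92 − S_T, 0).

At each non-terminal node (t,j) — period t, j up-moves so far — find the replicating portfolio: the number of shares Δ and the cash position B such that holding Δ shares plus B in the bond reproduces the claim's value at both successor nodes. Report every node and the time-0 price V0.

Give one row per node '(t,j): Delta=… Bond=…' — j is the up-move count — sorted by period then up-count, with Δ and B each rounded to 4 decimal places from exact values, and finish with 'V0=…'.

No-arbitrage ⇒ martingale measure with p* = (R−d)/(u−d) = 0.7619.
Terminal values V(2,·): V(2,0)=31.0387, V(2,1)=3.3061, V(2,2)=0.0000
(1,0): S=66.0300. Δ = (V_up−V_dn)/(S_up−S_dn) = (3.3061−31.0387)/(74.6139−46.8813) = -1.0000. V = [p*·3.3061 + (1−p*)·31.0387]/1.03 = 9.6205. B = V − Δ·S = 75.6505.
(1,1): S=105.0900. Δ = (V_up−V_dn)/(S_up−S_dn) = (0.0000−3.3061)/(118.7517−74.6139) = -0.0749. V = [p*·0.0000 + (1−p*)·3.3061]/1.03 = 0.7642. B = V − Δ·S = 8.6359.
(0,0): S=93.0000. Δ = (V_up−V_dn)/(S_up−S_dn) = (0.7642−9.6205)/(105.0900−66.0300) = -0.2267. V = [p*·0.7642 + (1−p*)·9.6205]/1.03 = 2.7892. B = V − Δ·S = 23.8755.
Check: Δ(0,0)·S0 + B(0,0) = 2.7892 = V0.

(0,0): Delta=-0.2267 Bond=23.8755
(1,0): Delta=-1.0000 Bond=75.6505
(1,1): Delta=-0.0749 Bond=8.6359
V0=2.7892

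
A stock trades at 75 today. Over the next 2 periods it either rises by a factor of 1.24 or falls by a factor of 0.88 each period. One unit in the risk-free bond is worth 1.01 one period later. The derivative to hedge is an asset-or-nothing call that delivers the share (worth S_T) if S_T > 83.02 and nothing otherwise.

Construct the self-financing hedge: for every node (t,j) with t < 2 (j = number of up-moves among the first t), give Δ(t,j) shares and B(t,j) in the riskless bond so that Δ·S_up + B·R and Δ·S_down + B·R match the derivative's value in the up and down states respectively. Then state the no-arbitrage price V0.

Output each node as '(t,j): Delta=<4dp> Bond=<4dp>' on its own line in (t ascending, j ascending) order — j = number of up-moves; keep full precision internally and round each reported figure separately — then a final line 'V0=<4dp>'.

(0,0): Delta=1.5271 Bond=-99.7891
(1,0): Delta=0.0000 Bond=0.0000
(1,1): Delta=3.4444 Bond=-279.1023
V0=14.7416

Risk-neutral probability p* = (R−d)/(u−d) = (1.01−0.88)/(1.24−0.88) = 0.3611.
Terminal payoffs: V(2,0)=0.0000, V(2,1)=0.0000, V(2,2)=115.3200
Node (1,0) S=66.0000: V=(p*·0.0000+(1−p*)·0.0000)/1.01=0.0000; Δ=(0.0000−0.0000)/(81.8400−58.0800)=0.0000; B=V−Δ·S=0.0000
Node (1,1) S=93.0000: V=(p*·115.3200+(1−p*)·0.0000)/1.01=41.2310; Δ=(115.3200−0.0000)/(115.3200−81.8400)=3.4444; B=V−Δ·S=-279.1023
Node (0,0) S=75.0000: V=(p*·41.2310+(1−p*)·0.0000)/1.01=14.7416; Δ=(41.2310−0.0000)/(93.0000−66.0000)=1.5271; B=V−Δ·S=-99.7891
Each (Δ,B) replicates both successor values, so the strategy is self-financing and V0 is arbitrage-free.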